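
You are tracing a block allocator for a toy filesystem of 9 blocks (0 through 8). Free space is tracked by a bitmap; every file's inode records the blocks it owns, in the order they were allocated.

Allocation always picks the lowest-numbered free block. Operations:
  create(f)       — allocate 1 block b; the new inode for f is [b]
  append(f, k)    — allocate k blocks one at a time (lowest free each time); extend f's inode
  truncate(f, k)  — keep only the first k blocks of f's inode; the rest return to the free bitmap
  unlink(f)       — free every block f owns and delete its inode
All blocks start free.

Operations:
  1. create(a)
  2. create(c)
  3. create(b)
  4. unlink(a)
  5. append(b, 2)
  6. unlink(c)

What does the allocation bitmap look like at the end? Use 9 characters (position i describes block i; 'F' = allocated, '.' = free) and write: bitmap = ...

create(a): bitmap=F........ | a=[0]
create(c): bitmap=FF....... | a=[0] c=[1]
create(b): bitmap=FFF...... | a=[0] b=[2] c=[1]
unlink(a): bitmap=.FF...... | b=[2] c=[1]
append(b, 2): bitmap=FFFF..... | b=[2, 0, 3] c=[1]
unlink(c): bitmap=F.FF..... | b=[2, 0, 3]

bitmap = F.FF.....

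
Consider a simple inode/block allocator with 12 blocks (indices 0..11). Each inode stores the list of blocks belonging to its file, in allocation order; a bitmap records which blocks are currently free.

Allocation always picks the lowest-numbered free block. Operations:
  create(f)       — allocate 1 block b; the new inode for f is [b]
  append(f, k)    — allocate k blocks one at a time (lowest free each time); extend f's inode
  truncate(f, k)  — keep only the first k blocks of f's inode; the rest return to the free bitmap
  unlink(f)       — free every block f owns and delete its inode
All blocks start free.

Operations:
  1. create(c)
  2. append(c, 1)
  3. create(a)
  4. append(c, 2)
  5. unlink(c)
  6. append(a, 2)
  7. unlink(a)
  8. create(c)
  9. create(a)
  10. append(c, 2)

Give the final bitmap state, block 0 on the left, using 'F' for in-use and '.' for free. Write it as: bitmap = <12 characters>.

bitmap = FFFF........

[1] create(c) — c=0 (map F...........)
[2] append(c, 1) — c=0,1 (map FF..........)
[3] create(a) — a=2 c=0,1 (map FFF.........)
[4] append(c, 2) — a=2 c=0,1,3,4 (map FFFFF.......)
[5] unlink(c) — a=2 (map ..F.........)
[6] append(a, 2) — a=2,0,1 (map FFF.........)
[7] unlink(a) —  (map ............)
[8] create(c) — c=0 (map F...........)
[9] create(a) — a=1 c=0 (map FF..........)
[10] append(c, 2) — a=1 c=0,2,3 (map FFFF........)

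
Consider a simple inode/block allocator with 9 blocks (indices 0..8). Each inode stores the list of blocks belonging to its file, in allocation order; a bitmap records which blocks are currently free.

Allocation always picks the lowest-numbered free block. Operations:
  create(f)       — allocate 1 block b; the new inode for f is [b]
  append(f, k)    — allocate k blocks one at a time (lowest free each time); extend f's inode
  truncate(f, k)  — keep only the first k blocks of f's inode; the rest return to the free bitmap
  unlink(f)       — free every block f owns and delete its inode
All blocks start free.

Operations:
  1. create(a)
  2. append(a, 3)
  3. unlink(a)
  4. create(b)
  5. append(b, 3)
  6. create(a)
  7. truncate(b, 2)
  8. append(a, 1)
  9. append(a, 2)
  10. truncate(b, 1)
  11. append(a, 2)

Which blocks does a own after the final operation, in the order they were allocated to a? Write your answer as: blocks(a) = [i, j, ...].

blocks(a) = [4, 2, 3, 5, 1, 6]

create(a): bitmap=F........ | a=[0]
append(a, 3): bitmap=FFFF..... | a=[0, 1, 2, 3]
unlink(a): bitmap=......... | 
create(b): bitmap=F........ | b=[0]
append(b, 3): bitmap=FFFF..... | b=[0, 1, 2, 3]
create(a): bitmap=FFFFF.... | a=[4] b=[0, 1, 2, 3]
truncate(b, 2): bitmap=FF..F.... | a=[4] b=[0, 1]
append(a, 1): bitmap=FFF.F.... | a=[4, 2] b=[0, 1]
append(a, 2): bitmap=FFFFFF... | a=[4, 2, 3, 5] b=[0, 1]
truncate(b, 1): bitmap=F.FFFF... | a=[4, 2, 3, 5] b=[0]
append(a, 2): bitmap=FFFFFFF.. | a=[4, 2, 3, 5, 1, 6] b=[0]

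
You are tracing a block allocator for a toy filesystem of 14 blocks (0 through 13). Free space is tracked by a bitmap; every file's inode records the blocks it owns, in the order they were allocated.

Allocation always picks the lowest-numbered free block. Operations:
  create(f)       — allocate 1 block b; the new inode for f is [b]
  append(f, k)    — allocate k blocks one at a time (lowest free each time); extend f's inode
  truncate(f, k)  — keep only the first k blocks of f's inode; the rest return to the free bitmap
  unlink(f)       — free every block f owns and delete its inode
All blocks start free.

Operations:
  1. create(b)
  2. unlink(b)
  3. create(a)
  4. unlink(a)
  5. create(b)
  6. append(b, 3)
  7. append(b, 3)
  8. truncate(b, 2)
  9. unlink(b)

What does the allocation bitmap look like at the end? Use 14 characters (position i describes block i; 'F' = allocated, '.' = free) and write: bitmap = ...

create(b): bitmap=F............. | b=[0]
unlink(b): bitmap=.............. | 
create(a): bitmap=F............. | a=[0]
unlink(a): bitmap=.............. | 
create(b): bitmap=F............. | b=[0]
append(b, 3): bitmap=FFFF.......... | b=[0, 1, 2, 3]
append(b, 3): bitmap=FFFFFFF....... | b=[0, 1, 2, 3, 4, 5, 6]
truncate(b, 2): bitmap=FF............ | b=[0, 1]
unlink(b): bitmap=.............. | 

bitmap = ..............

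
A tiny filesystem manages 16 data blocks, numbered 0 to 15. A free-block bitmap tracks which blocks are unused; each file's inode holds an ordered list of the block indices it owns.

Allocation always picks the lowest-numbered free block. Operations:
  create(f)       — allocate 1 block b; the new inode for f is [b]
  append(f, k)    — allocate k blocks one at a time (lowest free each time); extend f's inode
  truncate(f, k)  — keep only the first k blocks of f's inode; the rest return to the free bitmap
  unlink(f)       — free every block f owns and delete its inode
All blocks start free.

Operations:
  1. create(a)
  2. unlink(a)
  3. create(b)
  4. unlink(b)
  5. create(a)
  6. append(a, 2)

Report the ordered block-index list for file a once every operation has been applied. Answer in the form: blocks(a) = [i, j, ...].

blocks(a) = [0, 1, 2]

after create(a) → a:[0]  free=[F...............]
after unlink(a) →   free=[................]
after create(b) → b:[0]  free=[F...............]
after unlink(b) →   free=[................]
after create(a) → a:[0]  free=[F...............]
after append(a, 2) → a:[0, 1, 2]  free=[FFF.............]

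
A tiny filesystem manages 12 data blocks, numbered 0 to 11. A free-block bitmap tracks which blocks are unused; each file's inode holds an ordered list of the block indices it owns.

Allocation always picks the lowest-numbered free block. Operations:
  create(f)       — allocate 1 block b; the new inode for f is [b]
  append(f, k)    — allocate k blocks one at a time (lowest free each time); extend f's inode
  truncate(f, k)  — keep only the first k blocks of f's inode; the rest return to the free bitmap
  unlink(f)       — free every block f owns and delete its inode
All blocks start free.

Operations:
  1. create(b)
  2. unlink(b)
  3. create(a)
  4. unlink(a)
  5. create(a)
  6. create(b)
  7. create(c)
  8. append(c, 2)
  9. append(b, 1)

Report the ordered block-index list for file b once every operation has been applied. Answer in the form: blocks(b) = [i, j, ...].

blocks(b) = [1, 5]

  1. create(b)  ⇒  F...........  {b→[0]}
  2. unlink(b)  ⇒  ............  {}
  3. create(a)  ⇒  F...........  {a→[0]}
  4. unlink(a)  ⇒  ............  {}
  5. create(a)  ⇒  F...........  {a→[0]}
  6. create(b)  ⇒  FF..........  {a→[0]; b→[1]}
  7. create(c)  ⇒  FFF.........  {a→[0]; b→[1]; c→[2]}
  8. append(c, 2)  ⇒  FFFFF.......  {a→[0]; b→[1]; c→[2, 3, 4]}
  9. append(b, 1)  ⇒  FFFFFF......  {a→[0]; b→[1, 5]; c→[2, 3, 4]}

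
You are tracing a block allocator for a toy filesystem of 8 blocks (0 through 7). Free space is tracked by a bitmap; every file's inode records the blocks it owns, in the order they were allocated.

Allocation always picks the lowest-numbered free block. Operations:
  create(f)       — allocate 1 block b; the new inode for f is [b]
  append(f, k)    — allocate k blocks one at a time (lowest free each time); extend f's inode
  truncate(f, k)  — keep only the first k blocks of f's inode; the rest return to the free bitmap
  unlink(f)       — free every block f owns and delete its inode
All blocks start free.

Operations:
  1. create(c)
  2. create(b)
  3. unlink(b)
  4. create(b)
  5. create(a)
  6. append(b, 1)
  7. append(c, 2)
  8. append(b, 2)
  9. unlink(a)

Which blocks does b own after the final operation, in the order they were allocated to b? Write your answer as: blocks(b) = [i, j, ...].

blocks(b) = [1, 3, 6, 7]

  1. create(c)  ⇒  F.......  {c→[0]}
  2. create(b)  ⇒  FF......  {b→[1]; c→[0]}
  3. unlink(b)  ⇒  F.......  {c→[0]}
  4. create(b)  ⇒  FF......  {b→[1]; c→[0]}
  5. create(a)  ⇒  FFF.....  {a→[2]; b→[1]; c→[0]}
  6. append(b, 1)  ⇒  FFFF....  {a→[2]; b→[1, 3]; c→[0]}
  7. append(c, 2)  ⇒  FFFFFF..  {a→[2]; b→[1, 3]; c→[0, 4, 5]}
  8. append(b, 2)  ⇒  FFFFFFFF  {a→[2]; b→[1, 3, 6, 7]; c→[0, 4, 5]}
  9. unlink(a)  ⇒  FF.FFFFF  {b→[1, 3, 6, 7]; c→[0, 4, 5]}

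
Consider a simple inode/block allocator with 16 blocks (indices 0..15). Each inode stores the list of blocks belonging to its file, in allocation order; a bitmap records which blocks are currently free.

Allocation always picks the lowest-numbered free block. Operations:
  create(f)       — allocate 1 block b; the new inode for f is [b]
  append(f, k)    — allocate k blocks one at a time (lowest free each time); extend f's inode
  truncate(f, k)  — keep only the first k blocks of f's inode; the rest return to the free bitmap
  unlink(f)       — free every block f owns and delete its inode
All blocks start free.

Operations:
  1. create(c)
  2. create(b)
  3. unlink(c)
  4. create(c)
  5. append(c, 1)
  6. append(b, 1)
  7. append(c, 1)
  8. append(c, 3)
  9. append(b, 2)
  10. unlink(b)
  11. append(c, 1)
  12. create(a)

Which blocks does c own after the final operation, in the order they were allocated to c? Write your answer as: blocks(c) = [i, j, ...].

blocks(c) = [0, 2, 4, 5, 6, 7, 1]

create(c): bitmap=F............... | c=[0]
create(b): bitmap=FF.............. | b=[1] c=[0]
unlink(c): bitmap=.F.............. | b=[1]
create(c): bitmap=FF.............. | b=[1] c=[0]
append(c, 1): bitmap=FFF............. | b=[1] c=[0, 2]
append(b, 1): bitmap=FFFF............ | b=[1, 3] c=[0, 2]
append(c, 1): bitmap=FFFFF........... | b=[1, 3] c=[0, 2, 4]
append(c, 3): bitmap=FFFFFFFF........ | b=[1, 3] c=[0, 2, 4, 5, 6, 7]
append(b, 2): bitmap=FFFFFFFFFF...... | b=[1, 3, 8, 9] c=[0, 2, 4, 5, 6, 7]
unlink(b): bitmap=F.F.FFFF........ | c=[0, 2, 4, 5, 6, 7]
append(c, 1): bitmap=FFF.FFFF........ | c=[0, 2, 4, 5, 6, 7, 1]
create(a): bitmap=FFFFFFFF........ | a=[3] c=[0, 2, 4, 5, 6, 7, 1]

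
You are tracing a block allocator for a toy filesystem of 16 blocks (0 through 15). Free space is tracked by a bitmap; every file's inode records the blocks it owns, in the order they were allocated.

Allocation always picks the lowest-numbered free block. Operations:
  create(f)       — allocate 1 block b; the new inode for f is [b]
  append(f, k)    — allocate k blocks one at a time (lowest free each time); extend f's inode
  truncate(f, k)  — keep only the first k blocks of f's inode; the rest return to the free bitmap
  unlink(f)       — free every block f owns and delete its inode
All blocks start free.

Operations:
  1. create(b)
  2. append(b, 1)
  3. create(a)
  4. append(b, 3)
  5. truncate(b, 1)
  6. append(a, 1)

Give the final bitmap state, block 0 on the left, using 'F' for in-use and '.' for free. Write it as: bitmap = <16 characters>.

bitmap = FFF.............

create(b): bitmap=F............... | b=[0]
append(b, 1): bitmap=FF.............. | b=[0, 1]
create(a): bitmap=FFF............. | a=[2] b=[0, 1]
append(b, 3): bitmap=FFFFFF.......... | a=[2] b=[0, 1, 3, 4, 5]
truncate(b, 1): bitmap=F.F............. | a=[2] b=[0]
append(a, 1): bitmap=FFF............. | a=[2, 1] b=[0]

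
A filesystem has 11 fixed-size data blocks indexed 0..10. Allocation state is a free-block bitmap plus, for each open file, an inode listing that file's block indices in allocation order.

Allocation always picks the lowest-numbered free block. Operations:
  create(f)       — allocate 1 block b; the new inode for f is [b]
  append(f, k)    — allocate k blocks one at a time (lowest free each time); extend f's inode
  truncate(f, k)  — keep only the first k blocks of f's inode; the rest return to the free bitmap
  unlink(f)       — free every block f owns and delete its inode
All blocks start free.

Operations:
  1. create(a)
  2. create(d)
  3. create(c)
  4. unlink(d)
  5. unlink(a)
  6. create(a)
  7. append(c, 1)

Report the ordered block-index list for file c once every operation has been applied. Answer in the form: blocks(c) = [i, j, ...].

create(a): bitmap=F.......... | a=[0]
create(d): bitmap=FF......... | a=[0] d=[1]
create(c): bitmap=FFF........ | a=[0] c=[2] d=[1]
unlink(d): bitmap=F.F........ | a=[0] c=[2]
unlink(a): bitmap=..F........ | c=[2]
create(a): bitmap=F.F........ | a=[0] c=[2]
append(c, 1): bitmap=FFF........ | a=[0] c=[2, 1]

blocks(c) = [2, 1]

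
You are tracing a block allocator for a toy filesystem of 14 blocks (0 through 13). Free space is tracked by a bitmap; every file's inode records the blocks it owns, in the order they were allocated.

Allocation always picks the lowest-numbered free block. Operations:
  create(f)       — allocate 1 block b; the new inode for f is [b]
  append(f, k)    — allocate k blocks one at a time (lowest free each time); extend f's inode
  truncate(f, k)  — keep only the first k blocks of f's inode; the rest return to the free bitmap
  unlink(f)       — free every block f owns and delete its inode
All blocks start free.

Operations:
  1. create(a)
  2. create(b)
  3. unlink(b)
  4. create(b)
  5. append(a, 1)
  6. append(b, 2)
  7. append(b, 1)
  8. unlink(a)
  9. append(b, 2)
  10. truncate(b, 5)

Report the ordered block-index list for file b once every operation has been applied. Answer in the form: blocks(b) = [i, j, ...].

blocks(b) = [1, 3, 4, 5, 0]

after create(a) → a:[0]  free=[F.............]
after create(b) → a:[0], b:[1]  free=[FF............]
after unlink(b) → a:[0]  free=[F.............]
after create(b) → a:[0], b:[1]  free=[FF............]
after append(a, 1) → a:[0, 2], b:[1]  free=[FFF...........]
after append(b, 2) → a:[0, 2], b:[1, 3, 4]  free=[FFFFF.........]
after append(b, 1) → a:[0, 2], b:[1, 3, 4, 5]  free=[FFFFFF........]
after unlink(a) → b:[1, 3, 4, 5]  free=[.F.FFF........]
after append(b, 2) → b:[1, 3, 4, 5, 0, 2]  free=[FFFFFF........]
after truncate(b, 5) → b:[1, 3, 4, 5, 0]  free=[FF.FFF........]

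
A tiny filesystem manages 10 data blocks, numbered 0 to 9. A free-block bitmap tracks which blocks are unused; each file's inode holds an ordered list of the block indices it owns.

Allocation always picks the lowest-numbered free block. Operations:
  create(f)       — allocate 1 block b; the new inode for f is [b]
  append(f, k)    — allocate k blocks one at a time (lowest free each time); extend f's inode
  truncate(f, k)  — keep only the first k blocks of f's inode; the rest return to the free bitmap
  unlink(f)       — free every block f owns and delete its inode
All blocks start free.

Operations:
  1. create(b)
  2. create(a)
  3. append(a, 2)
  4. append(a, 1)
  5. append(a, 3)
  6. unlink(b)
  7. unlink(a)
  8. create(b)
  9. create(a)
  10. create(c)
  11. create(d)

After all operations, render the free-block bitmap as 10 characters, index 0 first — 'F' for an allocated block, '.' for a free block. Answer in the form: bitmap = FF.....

  1. create(b)  ⇒  F.........  {b→[0]}
  2. create(a)  ⇒  FF........  {a→[1]; b→[0]}
  3. append(a, 2)  ⇒  FFFF......  {a→[1, 2, 3]; b→[0]}
  4. append(a, 1)  ⇒  FFFFF.....  {a→[1, 2, 3, 4]; b→[0]}
  5. append(a, 3)  ⇒  FFFFFFFF..  {a→[1, 2, 3, 4, 5, 6, 7]; b→[0]}
  6. unlink(b)  ⇒  .FFFFFFF..  {a→[1, 2, 3, 4, 5, 6, 7]}
  7. unlink(a)  ⇒  ..........  {}
  8. create(b)  ⇒  F.........  {b→[0]}
  9. create(a)  ⇒  FF........  {a→[1]; b→[0]}
  10. create(c)  ⇒  FFF.......  {a→[1]; b→[0]; c→[2]}
  11. create(d)  ⇒  FFFF......  {a→[1]; b→[0]; c→[2]; d→[3]}

bitmap = FFFF......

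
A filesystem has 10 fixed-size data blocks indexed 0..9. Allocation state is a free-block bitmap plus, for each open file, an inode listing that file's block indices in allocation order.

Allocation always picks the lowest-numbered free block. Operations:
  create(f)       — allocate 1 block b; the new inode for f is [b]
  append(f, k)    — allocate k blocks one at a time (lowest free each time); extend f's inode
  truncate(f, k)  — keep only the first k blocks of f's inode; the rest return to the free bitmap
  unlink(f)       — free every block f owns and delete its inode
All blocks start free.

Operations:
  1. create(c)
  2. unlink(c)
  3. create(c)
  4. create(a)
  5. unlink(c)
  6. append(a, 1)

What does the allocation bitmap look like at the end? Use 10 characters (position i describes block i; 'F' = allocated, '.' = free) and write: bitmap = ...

bitmap = FF........

  1. create(c)  ⇒  F.........  {c→[0]}
  2. unlink(c)  ⇒  ..........  {}
  3. create(c)  ⇒  F.........  {c→[0]}
  4. create(a)  ⇒  FF........  {a→[1]; c→[0]}
  5. unlink(c)  ⇒  .F........  {a→[1]}
  6. append(a, 1)  ⇒  FF........  {a→[1, 0]}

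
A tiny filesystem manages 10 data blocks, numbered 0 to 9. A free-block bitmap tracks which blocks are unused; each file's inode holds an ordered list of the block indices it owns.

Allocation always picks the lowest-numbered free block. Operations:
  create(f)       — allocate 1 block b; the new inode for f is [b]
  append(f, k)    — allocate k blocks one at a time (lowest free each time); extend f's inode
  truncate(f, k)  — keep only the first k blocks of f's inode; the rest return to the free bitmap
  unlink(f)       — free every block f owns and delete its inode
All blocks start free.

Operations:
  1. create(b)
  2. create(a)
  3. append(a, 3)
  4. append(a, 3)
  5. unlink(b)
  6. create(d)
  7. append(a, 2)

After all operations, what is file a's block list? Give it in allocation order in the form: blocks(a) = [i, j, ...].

blocks(a) = [1, 2, 3, 4, 5, 6, 7, 8, 9]

  1. create(b)  ⇒  F.........  {b→[0]}
  2. create(a)  ⇒  FF........  {a→[1]; b→[0]}
  3. append(a, 3)  ⇒  FFFFF.....  {a→[1, 2, 3, 4]; b→[0]}
  4. append(a, 3)  ⇒  FFFFFFFF..  {a→[1, 2, 3, 4, 5, 6, 7]; b→[0]}
  5. unlink(b)  ⇒  .FFFFFFF..  {a→[1, 2, 3, 4, 5, 6, 7]}
  6. create(d)  ⇒  FFFFFFFF..  {a→[1, 2, 3, 4, 5, 6, 7]; d→[0]}
  7. append(a, 2)  ⇒  FFFFFFFFFF  {a→[1, 2, 3, 4, 5, 6, 7, 8, 9]; d→[0]}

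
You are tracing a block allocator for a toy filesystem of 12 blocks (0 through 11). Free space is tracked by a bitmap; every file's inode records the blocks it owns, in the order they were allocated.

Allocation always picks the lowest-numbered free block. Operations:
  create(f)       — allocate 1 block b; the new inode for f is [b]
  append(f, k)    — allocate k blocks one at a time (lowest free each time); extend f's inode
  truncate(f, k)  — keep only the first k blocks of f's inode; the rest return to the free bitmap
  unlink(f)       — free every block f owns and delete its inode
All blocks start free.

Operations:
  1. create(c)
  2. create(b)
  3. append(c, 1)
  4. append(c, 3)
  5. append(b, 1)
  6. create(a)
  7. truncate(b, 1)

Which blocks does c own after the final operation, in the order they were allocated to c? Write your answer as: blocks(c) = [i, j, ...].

blocks(c) = [0, 2, 3, 4, 5]

create(c): bitmap=F........... | c=[0]
create(b): bitmap=FF.......... | b=[1] c=[0]
append(c, 1): bitmap=FFF......... | b=[1] c=[0, 2]
append(c, 3): bitmap=FFFFFF...... | b=[1] c=[0, 2, 3, 4, 5]
append(b, 1): bitmap=FFFFFFF..... | b=[1, 6] c=[0, 2, 3, 4, 5]
create(a): bitmap=FFFFFFFF.... | a=[7] b=[1, 6] c=[0, 2, 3, 4, 5]
truncate(b, 1): bitmap=FFFFFF.F.... | a=[7] b=[1] c=[0, 2, 3, 4, 5]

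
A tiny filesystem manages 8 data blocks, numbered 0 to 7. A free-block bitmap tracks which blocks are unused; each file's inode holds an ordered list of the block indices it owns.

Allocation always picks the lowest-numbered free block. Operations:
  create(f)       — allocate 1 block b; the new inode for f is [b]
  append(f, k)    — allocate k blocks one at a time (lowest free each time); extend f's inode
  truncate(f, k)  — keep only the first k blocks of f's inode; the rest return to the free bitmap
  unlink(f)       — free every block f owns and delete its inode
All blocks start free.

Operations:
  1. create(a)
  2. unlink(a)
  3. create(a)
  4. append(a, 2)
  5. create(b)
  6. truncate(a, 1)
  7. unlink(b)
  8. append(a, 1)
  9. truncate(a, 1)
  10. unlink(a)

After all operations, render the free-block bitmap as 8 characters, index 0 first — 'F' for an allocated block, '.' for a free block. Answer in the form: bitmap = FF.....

bitmap = ........

  1. create(a)  ⇒  F.......  {a→[0]}
  2. unlink(a)  ⇒  ........  {}
  3. create(a)  ⇒  F.......  {a→[0]}
  4. append(a, 2)  ⇒  FFF.....  {a→[0, 1, 2]}
  5. create(b)  ⇒  FFFF....  {a→[0, 1, 2]; b→[3]}
  6. truncate(a, 1)  ⇒  F..F....  {a→[0]; b→[3]}
  7. unlink(b)  ⇒  F.......  {a→[0]}
  8. append(a, 1)  ⇒  FF......  {a→[0, 1]}
  9. truncate(a, 1)  ⇒  F.......  {a→[0]}
  10. unlink(a)  ⇒  ........  {}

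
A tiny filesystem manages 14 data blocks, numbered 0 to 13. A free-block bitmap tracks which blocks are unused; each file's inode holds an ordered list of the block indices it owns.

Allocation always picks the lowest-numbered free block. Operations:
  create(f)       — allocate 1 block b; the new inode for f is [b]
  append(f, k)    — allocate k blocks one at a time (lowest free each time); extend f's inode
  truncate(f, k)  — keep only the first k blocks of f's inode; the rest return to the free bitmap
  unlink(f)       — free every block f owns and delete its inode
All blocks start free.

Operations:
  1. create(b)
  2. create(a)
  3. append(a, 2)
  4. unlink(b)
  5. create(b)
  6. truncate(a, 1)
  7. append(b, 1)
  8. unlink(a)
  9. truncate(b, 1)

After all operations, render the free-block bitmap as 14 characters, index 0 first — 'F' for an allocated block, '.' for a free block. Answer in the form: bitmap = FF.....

after create(b) → b:[0]  free=[F.............]
after create(a) → a:[1], b:[0]  free=[FF............]
after append(a, 2) → a:[1, 2, 3], b:[0]  free=[FFFF..........]
after unlink(b) → a:[1, 2, 3]  free=[.FFF..........]
after create(b) → a:[1, 2, 3], b:[0]  free=[FFFF..........]
after truncate(a, 1) → a:[1], b:[0]  free=[FF............]
after append(b, 1) → a:[1], b:[0, 2]  free=[FFF...........]
after unlink(a) → b:[0, 2]  free=[F.F...........]
after truncate(b, 1) → b:[0]  free=[F.............]

bitmap = F.............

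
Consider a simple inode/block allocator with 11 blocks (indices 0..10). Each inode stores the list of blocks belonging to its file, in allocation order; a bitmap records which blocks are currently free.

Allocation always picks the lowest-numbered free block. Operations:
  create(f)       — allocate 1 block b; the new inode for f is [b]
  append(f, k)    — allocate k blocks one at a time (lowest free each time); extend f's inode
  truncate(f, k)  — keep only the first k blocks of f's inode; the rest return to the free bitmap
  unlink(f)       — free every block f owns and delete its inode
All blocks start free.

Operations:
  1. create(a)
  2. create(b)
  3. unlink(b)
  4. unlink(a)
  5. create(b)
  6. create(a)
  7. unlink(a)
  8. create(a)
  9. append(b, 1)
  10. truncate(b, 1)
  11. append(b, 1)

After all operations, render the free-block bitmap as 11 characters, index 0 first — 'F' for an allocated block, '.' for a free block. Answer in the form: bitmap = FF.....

after create(a) → a:[0]  free=[F..........]
after create(b) → a:[0], b:[1]  free=[FF.........]
after unlink(b) → a:[0]  free=[F..........]
after unlink(a) →   free=[...........]
after create(b) → b:[0]  free=[F..........]
after create(a) → a:[1], b:[0]  free=[FF.........]
after unlink(a) → b:[0]  free=[F..........]
after create(a) → a:[1], b:[0]  free=[FF.........]
after append(b, 1) → a:[1], b:[0, 2]  free=[FFF........]
after truncate(b, 1) → a:[1], b:[0]  free=[FF.........]
after append(b, 1) → a:[1], b:[0, 2]  free=[FFF........]

bitmap = FFF........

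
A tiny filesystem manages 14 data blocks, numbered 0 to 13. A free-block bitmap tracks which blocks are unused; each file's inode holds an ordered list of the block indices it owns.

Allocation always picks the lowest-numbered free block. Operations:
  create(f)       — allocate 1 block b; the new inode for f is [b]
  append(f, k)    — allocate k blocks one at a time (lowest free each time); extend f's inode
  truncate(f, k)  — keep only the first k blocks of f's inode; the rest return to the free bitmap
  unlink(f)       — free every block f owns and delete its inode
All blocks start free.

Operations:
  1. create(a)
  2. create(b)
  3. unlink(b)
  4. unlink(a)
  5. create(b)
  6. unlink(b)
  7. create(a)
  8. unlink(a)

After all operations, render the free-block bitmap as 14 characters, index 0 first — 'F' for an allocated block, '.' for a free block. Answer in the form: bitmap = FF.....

bitmap = ..............

  1. create(a)  ⇒  F.............  {a→[0]}
  2. create(b)  ⇒  FF............  {a→[0]; b→[1]}
  3. unlink(b)  ⇒  F.............  {a→[0]}
  4. unlink(a)  ⇒  ..............  {}
  5. create(b)  ⇒  F.............  {b→[0]}
  6. unlink(b)  ⇒  ..............  {}
  7. create(a)  ⇒  F.............  {a→[0]}
  8. unlink(a)  ⇒  ..............  {}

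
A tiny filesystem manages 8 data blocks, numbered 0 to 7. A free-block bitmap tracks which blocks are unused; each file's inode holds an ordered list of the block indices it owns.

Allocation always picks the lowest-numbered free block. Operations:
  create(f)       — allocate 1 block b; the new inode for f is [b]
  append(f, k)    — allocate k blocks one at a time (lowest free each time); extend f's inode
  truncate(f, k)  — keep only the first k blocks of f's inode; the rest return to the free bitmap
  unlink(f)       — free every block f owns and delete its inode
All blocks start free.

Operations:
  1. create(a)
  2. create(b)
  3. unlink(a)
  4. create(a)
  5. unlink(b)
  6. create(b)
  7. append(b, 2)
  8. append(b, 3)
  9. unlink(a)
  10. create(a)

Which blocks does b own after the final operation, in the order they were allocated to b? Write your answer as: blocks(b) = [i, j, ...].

[1] create(a) — a=0 (map F.......)
[2] create(b) — a=0 b=1 (map FF......)
[3] unlink(a) — b=1 (map .F......)
[4] create(a) — a=0 b=1 (map FF......)
[5] unlink(b) — a=0 (map F.......)
[6] create(b) — a=0 b=1 (map FF......)
[7] append(b, 2) — a=0 b=1,2,3 (map FFFF....)
[8] append(b, 3) — a=0 b=1,2,3,4,5,6 (map FFFFFFF.)
[9] unlink(a) — b=1,2,3,4,5,6 (map .FFFFFF.)
[10] create(a) — a=0 b=1,2,3,4,5,6 (map FFFFFFF.)

blocks(b) = [1, 2, 3, 4, 5, 6]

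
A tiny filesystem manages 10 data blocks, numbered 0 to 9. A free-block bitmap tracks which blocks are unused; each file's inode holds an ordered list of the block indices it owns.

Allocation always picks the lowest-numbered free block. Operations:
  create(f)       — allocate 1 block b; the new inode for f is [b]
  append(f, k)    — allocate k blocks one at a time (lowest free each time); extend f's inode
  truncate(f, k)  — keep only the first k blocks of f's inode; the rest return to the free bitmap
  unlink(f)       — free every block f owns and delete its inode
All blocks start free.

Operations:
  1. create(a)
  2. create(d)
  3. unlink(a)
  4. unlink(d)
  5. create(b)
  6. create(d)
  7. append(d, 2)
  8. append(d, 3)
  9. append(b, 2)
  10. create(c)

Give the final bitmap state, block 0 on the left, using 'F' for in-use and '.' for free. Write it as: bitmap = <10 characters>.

bitmap = FFFFFFFFFF

create(a): bitmap=F......... | a=[0]
create(d): bitmap=FF........ | a=[0] d=[1]
unlink(a): bitmap=.F........ | d=[1]
unlink(d): bitmap=.......... | 
create(b): bitmap=F......... | b=[0]
create(d): bitmap=FF........ | b=[0] d=[1]
append(d, 2): bitmap=FFFF...... | b=[0] d=[1, 2, 3]
append(d, 3): bitmap=FFFFFFF... | b=[0] d=[1, 2, 3, 4, 5, 6]
append(b, 2): bitmap=FFFFFFFFF. | b=[0, 7, 8] d=[1, 2, 3, 4, 5, 6]
create(c): bitmap=FFFFFFFFFF | b=[0, 7, 8] c=[9] d=[1, 2, 3, 4, 5, 6]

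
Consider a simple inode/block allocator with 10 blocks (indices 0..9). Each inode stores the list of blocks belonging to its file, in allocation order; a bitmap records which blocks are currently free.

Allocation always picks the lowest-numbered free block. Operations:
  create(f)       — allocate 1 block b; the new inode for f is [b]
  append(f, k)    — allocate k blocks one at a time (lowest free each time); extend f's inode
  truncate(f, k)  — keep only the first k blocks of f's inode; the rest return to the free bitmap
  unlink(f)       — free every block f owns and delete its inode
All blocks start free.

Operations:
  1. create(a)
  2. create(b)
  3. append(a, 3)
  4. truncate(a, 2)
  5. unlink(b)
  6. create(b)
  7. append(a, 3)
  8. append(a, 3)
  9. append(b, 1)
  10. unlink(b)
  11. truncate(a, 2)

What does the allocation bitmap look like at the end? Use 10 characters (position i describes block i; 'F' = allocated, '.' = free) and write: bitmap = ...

create(a): bitmap=F......... | a=[0]
create(b): bitmap=FF........ | a=[0] b=[1]
append(a, 3): bitmap=FFFFF..... | a=[0, 2, 3, 4] b=[1]
truncate(a, 2): bitmap=FFF....... | a=[0, 2] b=[1]
unlink(b): bitmap=F.F....... | a=[0, 2]
create(b): bitmap=FFF....... | a=[0, 2] b=[1]
append(a, 3): bitmap=FFFFFF.... | a=[0, 2, 3, 4, 5] b=[1]
append(a, 3): bitmap=FFFFFFFFF. | a=[0, 2, 3, 4, 5, 6, 7, 8] b=[1]
append(b, 1): bitmap=FFFFFFFFFF | a=[0, 2, 3, 4, 5, 6, 7, 8] b=[1, 9]
unlink(b): bitmap=F.FFFFFFF. | a=[0, 2, 3, 4, 5, 6, 7, 8]
truncate(a, 2): bitmap=F.F....... | a=[0, 2]

bitmap = F.F.......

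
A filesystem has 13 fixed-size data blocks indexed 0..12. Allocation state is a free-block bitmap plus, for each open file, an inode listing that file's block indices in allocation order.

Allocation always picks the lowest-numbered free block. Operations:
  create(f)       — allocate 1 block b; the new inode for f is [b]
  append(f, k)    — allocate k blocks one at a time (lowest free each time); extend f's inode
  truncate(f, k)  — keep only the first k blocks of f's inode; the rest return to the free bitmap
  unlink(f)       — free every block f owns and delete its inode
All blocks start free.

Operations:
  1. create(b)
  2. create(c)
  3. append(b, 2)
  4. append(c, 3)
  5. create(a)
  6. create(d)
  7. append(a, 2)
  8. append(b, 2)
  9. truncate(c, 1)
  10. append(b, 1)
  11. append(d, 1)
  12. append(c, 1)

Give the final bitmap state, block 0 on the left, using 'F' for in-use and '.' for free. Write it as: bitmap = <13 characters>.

bitmap = FFFFFFFFFFFFF

  1. create(b)  ⇒  F............  {b→[0]}
  2. create(c)  ⇒  FF...........  {b→[0]; c→[1]}
  3. append(b, 2)  ⇒  FFFF.........  {b→[0, 2, 3]; c→[1]}
  4. append(c, 3)  ⇒  FFFFFFF......  {b→[0, 2, 3]; c→[1, 4, 5, 6]}
  5. create(a)  ⇒  FFFFFFFF.....  {a→[7]; b→[0, 2, 3]; c→[1, 4, 5, 6]}
  6. create(d)  ⇒  FFFFFFFFF....  {a→[7]; b→[0, 2, 3]; c→[1, 4, 5, 6]; d→[8]}
  7. append(a, 2)  ⇒  FFFFFFFFFFF..  {a→[7, 9, 10]; b→[0, 2, 3]; c→[1, 4, 5, 6]; d→[8]}
  8. append(b, 2)  ⇒  FFFFFFFFFFFFF  {a→[7, 9, 10]; b→[0, 2, 3, 11, 12]; c→[1, 4, 5, 6]; d→[8]}
  9. truncate(c, 1)  ⇒  FFFF...FFFFFF  {a→[7, 9, 10]; b→[0, 2, 3, 11, 12]; c→[1]; d→[8]}
  10. append(b, 1)  ⇒  FFFFF..FFFFFF  {a→[7, 9, 10]; b→[0, 2, 3, 11, 12, 4]; c→[1]; d→[8]}
  11. append(d, 1)  ⇒  FFFFFF.FFFFFF  {a→[7, 9, 10]; b→[0, 2, 3, 11, 12, 4]; c→[1]; d→[8, 5]}
  12. append(c, 1)  ⇒  FFFFFFFFFFFFF  {a→[7, 9, 10]; b→[0, 2, 3, 11, 12, 4]; c→[1, 6]; d→[8, 5]}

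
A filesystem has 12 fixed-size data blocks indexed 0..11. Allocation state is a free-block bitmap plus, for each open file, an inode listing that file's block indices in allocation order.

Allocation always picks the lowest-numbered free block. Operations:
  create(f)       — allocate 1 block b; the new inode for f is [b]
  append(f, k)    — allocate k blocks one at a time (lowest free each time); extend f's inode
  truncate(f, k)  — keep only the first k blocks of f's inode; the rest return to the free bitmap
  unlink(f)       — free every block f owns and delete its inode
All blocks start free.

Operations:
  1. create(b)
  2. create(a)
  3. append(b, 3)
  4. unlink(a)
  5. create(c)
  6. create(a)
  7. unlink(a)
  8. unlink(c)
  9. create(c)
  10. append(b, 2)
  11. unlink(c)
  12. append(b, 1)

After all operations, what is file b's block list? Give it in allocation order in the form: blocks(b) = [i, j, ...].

blocks(b) = [0, 2, 3, 4, 5, 6, 1]

[1] create(b) — b=0 (map F...........)
[2] create(a) — a=1 b=0 (map FF..........)
[3] append(b, 3) — a=1 b=0,2,3,4 (map FFFFF.......)
[4] unlink(a) — b=0,2,3,4 (map F.FFF.......)
[5] create(c) — b=0,2,3,4 c=1 (map FFFFF.......)
[6] create(a) — a=5 b=0,2,3,4 c=1 (map FFFFFF......)
[7] unlink(a) — b=0,2,3,4 c=1 (map FFFFF.......)
[8] unlink(c) — b=0,2,3,4 (map F.FFF.......)
[9] create(c) — b=0,2,3,4 c=1 (map FFFFF.......)
[10] append(b, 2) — b=0,2,3,4,5,6 c=1 (map FFFFFFF.....)
[11] unlink(c) — b=0,2,3,4,5,6 (map F.FFFFF.....)
[12] append(b, 1) — b=0,2,3,4,5,6,1 (map FFFFFFF.....)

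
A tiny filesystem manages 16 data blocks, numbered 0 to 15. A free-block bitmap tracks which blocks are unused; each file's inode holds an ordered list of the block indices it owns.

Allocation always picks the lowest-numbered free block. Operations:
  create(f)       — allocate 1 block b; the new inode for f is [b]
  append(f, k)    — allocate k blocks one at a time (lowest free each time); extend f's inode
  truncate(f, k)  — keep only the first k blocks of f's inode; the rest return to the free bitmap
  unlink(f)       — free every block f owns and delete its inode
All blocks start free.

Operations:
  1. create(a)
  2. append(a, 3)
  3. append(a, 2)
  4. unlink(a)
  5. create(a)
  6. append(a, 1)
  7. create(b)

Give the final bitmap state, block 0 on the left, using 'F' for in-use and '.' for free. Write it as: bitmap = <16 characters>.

bitmap = FFF.............

  1. create(a)  ⇒  F...............  {a→[0]}
  2. append(a, 3)  ⇒  FFFF............  {a→[0, 1, 2, 3]}
  3. append(a, 2)  ⇒  FFFFFF..........  {a→[0, 1, 2, 3, 4, 5]}
  4. unlink(a)  ⇒  ................  {}
  5. create(a)  ⇒  F...............  {a→[0]}
  6. append(a, 1)  ⇒  FF..............  {a→[0, 1]}
  7. create(b)  ⇒  FFF.............  {a→[0, 1]; b→[2]}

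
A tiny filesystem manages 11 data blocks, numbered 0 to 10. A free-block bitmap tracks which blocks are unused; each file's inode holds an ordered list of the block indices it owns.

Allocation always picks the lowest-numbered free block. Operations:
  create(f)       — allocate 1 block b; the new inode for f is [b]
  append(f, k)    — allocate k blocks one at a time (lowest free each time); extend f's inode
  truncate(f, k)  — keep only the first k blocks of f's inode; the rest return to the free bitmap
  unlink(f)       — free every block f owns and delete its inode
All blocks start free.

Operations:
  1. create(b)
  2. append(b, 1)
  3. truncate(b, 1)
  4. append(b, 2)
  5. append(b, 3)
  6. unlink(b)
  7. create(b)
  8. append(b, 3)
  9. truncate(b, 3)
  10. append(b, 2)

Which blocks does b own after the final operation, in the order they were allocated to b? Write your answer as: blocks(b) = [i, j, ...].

blocks(b) = [0, 1, 2, 3, 4]

  1. create(b)  ⇒  F..........  {b→[0]}
  2. append(b, 1)  ⇒  FF.........  {b→[0, 1]}
  3. truncate(b, 1)  ⇒  F..........  {b→[0]}
  4. append(b, 2)  ⇒  FFF........  {b→[0, 1, 2]}
  5. append(b, 3)  ⇒  FFFFFF.....  {b→[0, 1, 2, 3, 4, 5]}
  6. unlink(b)  ⇒  ...........  {}
  7. create(b)  ⇒  F..........  {b→[0]}
  8. append(b, 3)  ⇒  FFFF.......  {b→[0, 1, 2, 3]}
  9. truncate(b, 3)  ⇒  FFF........  {b→[0, 1, 2]}
  10. append(b, 2)  ⇒  FFFFF......  {b→[0, 1, 2, 3, 4]}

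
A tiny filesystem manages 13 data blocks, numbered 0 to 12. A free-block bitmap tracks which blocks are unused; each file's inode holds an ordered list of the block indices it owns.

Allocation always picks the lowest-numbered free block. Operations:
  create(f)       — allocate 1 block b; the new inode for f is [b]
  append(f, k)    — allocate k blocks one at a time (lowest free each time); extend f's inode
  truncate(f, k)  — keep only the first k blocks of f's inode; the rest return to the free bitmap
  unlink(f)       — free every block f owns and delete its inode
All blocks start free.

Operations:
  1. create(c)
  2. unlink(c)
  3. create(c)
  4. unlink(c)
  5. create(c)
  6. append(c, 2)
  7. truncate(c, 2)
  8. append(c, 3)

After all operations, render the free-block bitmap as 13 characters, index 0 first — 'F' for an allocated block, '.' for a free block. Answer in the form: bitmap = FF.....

bitmap = FFFFF........

after create(c) → c:[0]  free=[F............]
after unlink(c) →   free=[.............]
after create(c) → c:[0]  free=[F............]
after unlink(c) →   free=[.............]
after create(c) → c:[0]  free=[F............]
after append(c, 2) → c:[0, 1, 2]  free=[FFF..........]
after truncate(c, 2) → c:[0, 1]  free=[FF...........]
after append(c, 3) → c:[0, 1, 2, 3, 4]  free=[FFFFF........]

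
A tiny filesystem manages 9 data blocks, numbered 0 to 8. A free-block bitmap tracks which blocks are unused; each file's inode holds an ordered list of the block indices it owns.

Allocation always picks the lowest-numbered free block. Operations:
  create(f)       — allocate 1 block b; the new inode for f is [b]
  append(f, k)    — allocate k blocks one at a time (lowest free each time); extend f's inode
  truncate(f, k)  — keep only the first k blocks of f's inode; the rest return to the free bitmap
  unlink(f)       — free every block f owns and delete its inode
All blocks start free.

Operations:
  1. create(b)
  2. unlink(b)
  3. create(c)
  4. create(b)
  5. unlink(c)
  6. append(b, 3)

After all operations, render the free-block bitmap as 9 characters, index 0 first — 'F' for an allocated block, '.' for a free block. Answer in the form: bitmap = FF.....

bitmap = FFFF.....

  1. create(b)  ⇒  F........  {b→[0]}
  2. unlink(b)  ⇒  .........  {}
  3. create(c)  ⇒  F........  {c→[0]}
  4. create(b)  ⇒  FF.......  {b→[1]; c→[0]}
  5. unlink(c)  ⇒  .F.......  {b→[1]}
  6. append(b, 3)  ⇒  FFFF.....  {b→[1, 0, 2, 3]}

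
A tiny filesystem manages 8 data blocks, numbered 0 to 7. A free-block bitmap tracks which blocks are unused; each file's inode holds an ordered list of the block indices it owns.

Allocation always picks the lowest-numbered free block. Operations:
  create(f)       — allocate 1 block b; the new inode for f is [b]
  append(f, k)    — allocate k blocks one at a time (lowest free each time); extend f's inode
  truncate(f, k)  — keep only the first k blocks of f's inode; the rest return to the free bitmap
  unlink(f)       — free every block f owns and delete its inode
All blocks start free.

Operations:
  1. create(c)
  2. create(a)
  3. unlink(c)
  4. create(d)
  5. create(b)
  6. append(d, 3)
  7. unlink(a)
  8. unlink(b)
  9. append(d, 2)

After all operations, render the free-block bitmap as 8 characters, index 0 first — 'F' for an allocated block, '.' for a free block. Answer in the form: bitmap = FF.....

create(c): bitmap=F....... | c=[0]
create(a): bitmap=FF...... | a=[1] c=[0]
unlink(c): bitmap=.F...... | a=[1]
create(d): bitmap=FF...... | a=[1] d=[0]
create(b): bitmap=FFF..... | a=[1] b=[2] d=[0]
append(d, 3): bitmap=FFFFFF.. | a=[1] b=[2] d=[0, 3, 4, 5]
unlink(a): bitmap=F.FFFF.. | b=[2] d=[0, 3, 4, 5]
unlink(b): bitmap=F..FFF.. | d=[0, 3, 4, 5]
append(d, 2): bitmap=FFFFFF.. | d=[0, 3, 4, 5, 1, 2]

bitmap = FFFFFF..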